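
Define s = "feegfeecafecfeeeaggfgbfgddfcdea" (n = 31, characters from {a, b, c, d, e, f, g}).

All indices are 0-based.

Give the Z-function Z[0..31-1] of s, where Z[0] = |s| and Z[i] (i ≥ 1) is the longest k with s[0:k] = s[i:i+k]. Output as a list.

Z[0]=31
i=1: fresh scan; Z[1]=0
i=2: fresh scan; Z[2]=0
i=3: fresh scan; Z[3]=0
i=4: fresh scan; Z[4]=3 extend→box=[4,7)
i=5: min(r-i=2, Z[1]=0)=0; Z[5]=0
i=6: min(r-i=1, Z[2]=0)=0; Z[6]=0
i=7: fresh scan; Z[7]=0
i=8: fresh scan; Z[8]=0
i=9: fresh scan; Z[9]=2 extend→box=[9,11)
i=10: min(r-i=1, Z[1]=0)=0; Z[10]=0
i=11: fresh scan; Z[11]=0
i=12: fresh scan; Z[12]=3 extend→box=[12,15)
i=13: min(r-i=2, Z[1]=0)=0; Z[13]=0
i=14: min(r-i=1, Z[2]=0)=0; Z[14]=0
i=15: fresh scan; Z[15]=0
i=16: fresh scan; Z[16]=0
i=17: fresh scan; Z[17]=0
i=18: fresh scan; Z[18]=0
i=19: fresh scan; Z[19]=1 extend→box=[19,20)
i=20: fresh scan; Z[20]=0
i=21: fresh scan; Z[21]=0
i=22: fresh scan; Z[22]=1 extend→box=[22,23)
i=23: fresh scan; Z[23]=0
i=24: fresh scan; Z[24]=0
i=25: fresh scan; Z[25]=0
i=26: fresh scan; Z[26]=1 extend→box=[26,27)
i=27: fresh scan; Z[27]=0
i=28: fresh scan; Z[28]=0
i=29: fresh scan; Z[29]=0
i=30: fresh scan; Z[30]=0

[31, 0, 0, 0, 3, 0, 0, 0, 0, 2, 0, 0, 3, 0, 0, 0, 0, 0, 0, 1, 0, 0, 1, 0, 0, 0, 1, 0, 0, 0, 0]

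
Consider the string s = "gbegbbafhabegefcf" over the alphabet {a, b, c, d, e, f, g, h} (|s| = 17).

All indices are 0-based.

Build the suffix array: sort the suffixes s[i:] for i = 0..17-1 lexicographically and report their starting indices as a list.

rank | idx | suffix
   0 |   9 | abegefcf
   1 |   6 | afhabegefcf
   2 |   5 | bafhabegefcf
   3 |   4 | bbafhabegefcf
   4 |   1 | begbbafhabegefcf
   5 |  10 | begefcf
   6 |  15 | cf
   7 |  13 | efcf
   8 |   2 | egbbafhabegefcf
   9 |  11 | egefcf
  10 |  16 | f
  11 |  14 | fcf
  12 |   7 | fhabegefcf
  13 |   3 | gbbafhabegefcf
  14 |   0 | gbegbbafhabegefcf
  15 |  12 | gefcf
  16 |   8 | habegefcf

[9, 6, 5, 4, 1, 10, 15, 13, 2, 11, 16, 14, 7, 3, 0, 12, 8]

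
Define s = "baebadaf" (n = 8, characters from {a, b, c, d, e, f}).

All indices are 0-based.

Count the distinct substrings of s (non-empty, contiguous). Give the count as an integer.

sorted suffixes:
  #0 SA[0]=4  'adaf'
  #1 SA[1]=1  'aebadaf'
  #2 SA[2]=6  'af'
  #3 SA[3]=3  'badaf'
  #4 SA[4]=0  'baebadaf'
  #5 SA[5]=5  'daf'
  #6 SA[6]=2  'ebadaf'
  #7 SA[7]=7  'f'

SA = [4, 1, 6, 3, 0, 5, 2, 7]
rank  pair      lcp
   1  s[4:],s[1:]  1  'a'
   2  s[1:],s[6:]  1  'a'
   3  s[6:],s[3:]  0  ''
   4  s[3:],s[0:]  2  'ba'
   5  s[0:],s[5:]  0  ''
   6  s[5:],s[2:]  0  ''
   7  s[2:],s[7:]  0  ''

n(n+1)/2 = 8·9/2 = 36
Σ LCP = 0 + 1 + 1 + 0 + 2 + 0 + 0 + 0 = 4
distinct = 36 − 4 = 32

32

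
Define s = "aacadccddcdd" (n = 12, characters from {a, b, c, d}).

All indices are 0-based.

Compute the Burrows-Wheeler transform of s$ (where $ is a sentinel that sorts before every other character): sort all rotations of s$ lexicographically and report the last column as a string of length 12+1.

d$acaddcdadcc

rank  rotation       last
    0  $aacadccddcdd  d
    1  aacadccddcdd$  $
    2  acadccddcdd$a  a
    3  adccddcdd$aac  c
    4  cadccddcdd$aa  a
    5  ccddcdd$aacad  d
    6  cdd$aacadccdd  d
    7  cddcdd$aacadc  c
    8  d$aacadccddcd  d
    9  dccddcdd$aaca  a
   10  dcdd$aacadccd  d
   11  dd$aacadccddc  c
   12  ddcdd$aacadcc  c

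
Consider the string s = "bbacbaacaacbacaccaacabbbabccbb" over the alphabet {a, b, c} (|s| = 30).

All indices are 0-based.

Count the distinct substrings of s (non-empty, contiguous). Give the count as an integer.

406

rank→(start, suffix):
  0 → (5, 'aacaacbacaccaacabbbabccbb')
  1 → (17, 'aacabbbabccbb')
  2 → (8, 'aacbacaccaacabbbabccbb')
  3 → (20, 'abbbabccbb')
  4 → (24, 'abccbb')
  5 → (6, 'acaacbacaccaacabbbabccbb')
  6 → (18, 'acabbbabccbb')
  7 → (12, 'acaccaacabbbabccbb')
  8 → (2, 'acbaacaacbacaccaacabbbabccbb')
  9 → (9, 'acbacaccaacabbbabccbb')
  10 → (14, 'accaacabbbabccbb')
  11 → (29, 'b')
  12 → (4, 'baacaacbacaccaacabbbabccbb')
  13 → (23, 'babccbb')
  14 → (11, 'bacaccaacabbbabccbb')
  15 → (1, 'bacbaacaacbacaccaacabbbabccbb')
  16 → (28, 'bb')
  17 → (22, 'bbabccbb')
  18 → (0, 'bbacbaacaacbacaccaacabbbabccbb')
  19 → (21, 'bbbabccbb')
  20 → (25, 'bccbb')
  21 → (16, 'caacabbbabccbb')
  22 → (7, 'caacbacaccaacabbbabccbb')
  23 → (19, 'cabbbabccbb')
  24 → (13, 'caccaacabbbabccbb')
  25 → (3, 'cbaacaacbacaccaacabbbabccbb')
  26 → (10, 'cbacaccaacabbbabccbb')
  27 → (27, 'cbb')
  28 → (15, 'ccaacabbbabccbb')
  29 → (26, 'ccbb')

SA = [5, 17, 8, 20, 24, 6, 18, 12, 2, 9, 14, 29, 4, 23, 11, 1, 28, 22, 0, 21, 25, 16, 7, 19, 13, 3, 10, 27, 15, 26]
i: (SA[i-1],SA[i]) lcp shared
  1: (5,17) 4 'aaca'
  2: (17,8) 3 'aac'
  3: (8,20) 1 'a'
  4: (20,24) 2 'ab'
  5: (24,6) 1 'a'
  6: (6,18) 3 'aca'
  7: (18,12) 3 'aca'
  8: (12,2) 2 'ac'
  9: (2,9) 4 'acba'
  10: (9,14) 2 'ac'
  11: (14,29) 0 ''
  12: (29,4) 1 'b'
  13: (4,23) 2 'ba'
  14: (23,11) 2 'ba'
  15: (11,1) 3 'bac'
  16: (1,28) 1 'b'
  17: (28,22) 2 'bb'
  18: (22,0) 3 'bba'
  19: (0,21) 2 'bb'
  20: (21,25) 1 'b'
  21: (25,16) 0 ''
  22: (16,7) 4 'caac'
  23: (7,19) 2 'ca'
  24: (19,13) 2 'ca'
  25: (13,3) 1 'c'
  26: (3,10) 3 'cba'
  27: (10,27) 2 'cb'
  28: (27,15) 1 'c'
  29: (15,26) 2 'cc'

n(n+1)/2 = 30·31/2 = 465
Σ LCP = 0 + 4 + 3 + 1 + 2 + 1 + 3 + 3 + 2 + 4 + 2 + 0 + 1 + 2 + 2 + 3 + 1 + 2 + 3 + 2 + 1 + 0 + 4 + 2 + 2 + 1 + 3 + 2 + 1 + 2 = 59
distinct = 465 − 59 = 406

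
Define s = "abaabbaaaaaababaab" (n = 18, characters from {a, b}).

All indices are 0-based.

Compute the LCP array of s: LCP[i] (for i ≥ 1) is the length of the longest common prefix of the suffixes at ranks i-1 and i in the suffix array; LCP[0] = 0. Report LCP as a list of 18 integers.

[0, 5, 4, 3, 2, 3, 3, 1, 2, 5, 3, 2, 0, 1, 3, 4, 2, 1]

sorted suffixes:
  #0 SA[0]=6  'aaaaaababaab'
  #1 SA[1]=7  'aaaaababaab'
  #2 SA[2]=8  'aaaababaab'
  #3 SA[3]=9  'aaababaab'
  #4 SA[4]=15  'aab'
  #5 SA[5]=10  'aababaab'
  #6 SA[6]=2  'aabbaaaaaababaab'
  #7 SA[7]=16  'ab'
  #8 SA[8]=13  'abaab'
  #9 SA[9]=0  'abaabbaaaaaababaab'
  #10 SA[10]=11  'ababaab'
  #11 SA[11]=3  'abbaaaaaababaab'
  #12 SA[12]=17  'b'
  #13 SA[13]=5  'baaaaaababaab'
  #14 SA[14]=14  'baab'
  #15 SA[15]=1  'baabbaaaaaababaab'
  #16 SA[16]=12  'babaab'
  #17 SA[17]=4  'bbaaaaaababaab'

SA = [6, 7, 8, 9, 15, 10, 2, 16, 13, 0, 11, 3, 17, 5, 14, 1, 12, 4]
[i] adj suffixes → lcp
  [1] 6/7 → 5 ('aaaaa')
  [2] 7/8 → 4 ('aaaa')
  [3] 8/9 → 3 ('aaa')
  [4] 9/15 → 2 ('aa')
  [5] 15/10 → 3 ('aab')
  [6] 10/2 → 3 ('aab')
  [7] 2/16 → 1 ('a')
  [8] 16/13 → 2 ('ab')
  [9] 13/0 → 5 ('abaab')
  [10] 0/11 → 3 ('aba')
  [11] 11/3 → 2 ('ab')
  [12] 3/17 → 0 ('')
  [13] 17/5 → 1 ('b')
  [14] 5/14 → 3 ('baa')
  [15] 14/1 → 4 ('baab')
  [16] 1/12 → 2 ('ba')
  [17] 12/4 → 1 ('b')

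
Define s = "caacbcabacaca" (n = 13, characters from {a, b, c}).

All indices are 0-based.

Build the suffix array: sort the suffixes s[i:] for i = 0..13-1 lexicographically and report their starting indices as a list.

[12, 1, 6, 10, 8, 2, 7, 4, 11, 0, 5, 9, 3]

rank | idx | suffix
   0 |  12 | a
   1 |   1 | aacbcabacaca
   2 |   6 | abacaca
   3 |  10 | aca
   4 |   8 | acaca
   5 |   2 | acbcabacaca
   6 |   7 | bacaca
   7 |   4 | bcabacaca
   8 |  11 | ca
   9 |   0 | caacbcabacaca
  10 |   5 | cabacaca
  11 |   9 | caca
  12 |   3 | cbcabacaca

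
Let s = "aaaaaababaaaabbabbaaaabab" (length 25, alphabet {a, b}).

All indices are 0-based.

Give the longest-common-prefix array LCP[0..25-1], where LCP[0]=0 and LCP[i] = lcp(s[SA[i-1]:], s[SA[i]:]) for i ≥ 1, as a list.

[0, 5, 4, 7, 5, 3, 6, 4, 2, 5, 3, 1, 2, 3, 4, 2, 4, 0, 1, 6, 2, 3, 3, 1, 3]

sorted suffixes:
  #0 SA[0]=0  'aaaaaababaaaabbabbaaaabab'
  #1 SA[1]=1  'aaaaababaaaabbabbaaaabab'
  #2 SA[2]=18  'aaaabab'
  #3 SA[3]=2  'aaaababaaaabbabbaaaabab'
  #4 SA[4]=9  'aaaabbabbaaaabab'
  #5 SA[5]=19  'aaabab'
  #6 SA[6]=3  'aaababaaaabbabbaaaabab'
  #7 SA[7]=10  'aaabbabbaaaabab'
  #8 SA[8]=20  'aabab'
  #9 SA[9]=4  'aababaaaabbabbaaaabab'
  #10 SA[10]=11  'aabbabbaaaabab'
  #11 SA[11]=23  'ab'
  #12 SA[12]=7  'abaaaabbabbaaaabab'
  #13 SA[13]=21  'abab'
  #14 SA[14]=5  'ababaaaabbabbaaaabab'
  #15 SA[15]=15  'abbaaaabab'
  #16 SA[16]=12  'abbabbaaaabab'
  #17 SA[17]=24  'b'
  #18 SA[18]=17  'baaaabab'
  #19 SA[19]=8  'baaaabbabbaaaabab'
  #20 SA[20]=22  'bab'
  #21 SA[21]=6  'babaaaabbabbaaaabab'
  #22 SA[22]=14  'babbaaaabab'
  #23 SA[23]=16  'bbaaaabab'
  #24 SA[24]=13  'bbabbaaaabab'

SA = [0, 1, 18, 2, 9, 19, 3, 10, 20, 4, 11, 23, 7, 21, 5, 15, 12, 24, 17, 8, 22, 6, 14, 16, 13]
rank  pair      lcp
   1  s[0:],s[1:]  5  'aaaaa'
   2  s[1:],s[18:]  4  'aaaa'
   3  s[18:],s[2:]  7  'aaaabab'
   4  s[2:],s[9:]  5  'aaaab'
   5  s[9:],s[19:]  3  'aaa'
   6  s[19:],s[3:]  6  'aaabab'
   7  s[3:],s[10:]  4  'aaab'
   8  s[10:],s[20:]  2  'aa'
   9  s[20:],s[4:]  5  'aabab'
  10  s[4:],s[11:]  3  'aab'
  11  s[11:],s[23:]  1  'a'
  12  s[23:],s[7:]  2  'ab'
  13  s[7:],s[21:]  3  'aba'
  14  s[21:],s[5:]  4  'abab'
  15  s[5:],s[15:]  2  'ab'
  16  s[15:],s[12:]  4  'abba'
  17  s[12:],s[24:]  0  ''
  18  s[24:],s[17:]  1  'b'
  19  s[17:],s[8:]  6  'baaaab'
  20  s[8:],s[22:]  2  'ba'
  21  s[22:],s[6:]  3  'bab'
  22  s[6:],s[14:]  3  'bab'
  23  s[14:],s[16:]  1  'b'
  24  s[16:],s[13:]  3  'bba'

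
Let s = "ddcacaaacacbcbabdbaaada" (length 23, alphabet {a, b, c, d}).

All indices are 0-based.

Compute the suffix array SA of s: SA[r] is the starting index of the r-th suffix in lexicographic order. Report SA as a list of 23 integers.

[22, 5, 18, 6, 19, 14, 3, 7, 9, 20, 17, 13, 11, 15, 4, 2, 8, 12, 10, 21, 16, 1, 0]

rank | idx | suffix
   0 |  22 | a
   1 |   5 | aaacacbcbabdbaaada
   2 |  18 | aaada
   3 |   6 | aacacbcbabdbaaada
   4 |  19 | aada
   5 |  14 | abdbaaada
   6 |   3 | acaaacacbcbabdbaaada
   7 |   7 | acacbcbabdbaaada
   8 |   9 | acbcbabdbaaada
   9 |  20 | ada
  10 |  17 | baaada
  11 |  13 | babdbaaada
  12 |  11 | bcbabdbaaada
  13 |  15 | bdbaaada
  14 |   4 | caaacacbcbabdbaaada
  15 |   2 | cacaaacacbcbabdbaaada
  16 |   8 | cacbcbabdbaaada
  17 |  12 | cbabdbaaada
  18 |  10 | cbcbabdbaaada
  19 |  21 | da
  20 |  16 | dbaaada
  21 |   1 | dcacaaacacbcbabdbaaada
  22 |   0 | ddcacaaacacbcbabdbaaada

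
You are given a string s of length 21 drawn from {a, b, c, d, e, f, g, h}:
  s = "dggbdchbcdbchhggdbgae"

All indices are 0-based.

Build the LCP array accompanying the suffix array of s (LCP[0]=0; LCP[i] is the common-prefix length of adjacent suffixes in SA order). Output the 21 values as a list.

[0, 0, 2, 1, 1, 0, 1, 2, 0, 2, 1, 1, 0, 0, 1, 1, 1, 2, 0, 1, 1]

sorted suffixes:
  #0 SA[0]=19  'ae'
  #1 SA[1]=7  'bcdbchhggdbgae'
  #2 SA[2]=10  'bchhggdbgae'
  #3 SA[3]=3  'bdchbcdbchhggdbgae'
  #4 SA[4]=17  'bgae'
  #5 SA[5]=8  'cdbchhggdbgae'
  #6 SA[6]=5  'chbcdbchhggdbgae'
  #7 SA[7]=11  'chhggdbgae'
  #8 SA[8]=9  'dbchhggdbgae'
  #9 SA[9]=16  'dbgae'
  #10 SA[10]=4  'dchbcdbchhggdbgae'
  #11 SA[11]=0  'dggbdchbcdbchhggdbgae'
  #12 SA[12]=20  'e'
  #13 SA[13]=18  'gae'
  #14 SA[14]=2  'gbdchbcdbchhggdbgae'
  #15 SA[15]=15  'gdbgae'
  #16 SA[16]=1  'ggbdchbcdbchhggdbgae'
  #17 SA[17]=14  'ggdbgae'
  #18 SA[18]=6  'hbcdbchhggdbgae'
  #19 SA[19]=13  'hggdbgae'
  #20 SA[20]=12  'hhggdbgae'

SA = [19, 7, 10, 3, 17, 8, 5, 11, 9, 16, 4, 0, 20, 18, 2, 15, 1, 14, 6, 13, 12]
rank  pair      lcp
   1  s[19:],s[7:]  0  ''
   2  s[7:],s[10:]  2  'bc'
   3  s[10:],s[3:]  1  'b'
   4  s[3:],s[17:]  1  'b'
   5  s[17:],s[8:]  0  ''
   6  s[8:],s[5:]  1  'c'
   7  s[5:],s[11:]  2  'ch'
   8  s[11:],s[9:]  0  ''
   9  s[9:],s[16:]  2  'db'
  10  s[16:],s[4:]  1  'd'
  11  s[4:],s[0:]  1  'd'
  12  s[0:],s[20:]  0  ''
  13  s[20:],s[18:]  0  ''
  14  s[18:],s[2:]  1  'g'
  15  s[2:],s[15:]  1  'g'
  16  s[15:],s[1:]  1  'g'
  17  s[1:],s[14:]  2  'gg'
  18  s[14:],s[6:]  0  ''
  19  s[6:],s[13:]  1  'h'
  20  s[13:],s[12:]  1  'h'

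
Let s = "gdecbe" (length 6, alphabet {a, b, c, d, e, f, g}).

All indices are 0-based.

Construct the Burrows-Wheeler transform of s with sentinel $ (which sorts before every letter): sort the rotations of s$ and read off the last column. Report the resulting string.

rank  rotation last
    0  $gdecbe  e
    1  be$gdec  c
    2  cbe$gde  e
    3  decbe$g  g
    4  e$gdecb  b
    5  ecbe$gd  d
    6  gdecbe$  $

ecegbd$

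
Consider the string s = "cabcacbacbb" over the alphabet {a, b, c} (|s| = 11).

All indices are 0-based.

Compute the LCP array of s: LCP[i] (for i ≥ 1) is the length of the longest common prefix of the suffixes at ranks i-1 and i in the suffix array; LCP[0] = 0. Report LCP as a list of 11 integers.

[0, 1, 3, 0, 1, 1, 1, 0, 2, 1, 2]

rank→(start, suffix):
  0 → (1, 'abcacbacbb')
  1 → (4, 'acbacbb')
  2 → (7, 'acbb')
  3 → (10, 'b')
  4 → (6, 'bacbb')
  5 → (9, 'bb')
  6 → (2, 'bcacbacbb')
  7 → (0, 'cabcacbacbb')
  8 → (3, 'cacbacbb')
  9 → (5, 'cbacbb')
  10 → (8, 'cbb')

SA = [1, 4, 7, 10, 6, 9, 2, 0, 3, 5, 8]
i: (SA[i-1],SA[i]) lcp shared
  1: (1,4) 1 'a'
  2: (4,7) 3 'acb'
  3: (7,10) 0 ''
  4: (10,6) 1 'b'
  5: (6,9) 1 'b'
  6: (9,2) 1 'b'
  7: (2,0) 0 ''
  8: (0,3) 2 'ca'
  9: (3,5) 1 'c'
  10: (5,8) 2 'cb'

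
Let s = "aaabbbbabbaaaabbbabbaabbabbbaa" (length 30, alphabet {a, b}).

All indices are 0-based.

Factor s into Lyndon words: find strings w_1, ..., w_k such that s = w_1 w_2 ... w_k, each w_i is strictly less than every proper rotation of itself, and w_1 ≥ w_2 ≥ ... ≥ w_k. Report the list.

emit factor 1: 'aaabbbbabb' (i=0, period=10)
emit factor 2: 'aaaabbbabbaabbabbb' (i=10, period=18)
emit factor 3: 'a' (i=28, period=1)
emit factor 4: 'a' (i=29, period=1)

["aaabbbbabb", "aaaabbbabbaabbabbb", "a", "a"]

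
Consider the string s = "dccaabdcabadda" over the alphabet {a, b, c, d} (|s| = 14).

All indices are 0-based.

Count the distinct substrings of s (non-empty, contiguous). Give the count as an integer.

sorted suffixes:
  #0 SA[0]=13  'a'
  #1 SA[1]=3  'aabdcabadda'
  #2 SA[2]=8  'abadda'
  #3 SA[3]=4  'abdcabadda'
  #4 SA[4]=10  'adda'
  #5 SA[5]=9  'badda'
  #6 SA[6]=5  'bdcabadda'
  #7 SA[7]=2  'caabdcabadda'
  #8 SA[8]=7  'cabadda'
  #9 SA[9]=1  'ccaabdcabadda'
  #10 SA[10]=12  'da'
  #11 SA[11]=6  'dcabadda'
  #12 SA[12]=0  'dccaabdcabadda'
  #13 SA[13]=11  'dda'

SA = [13, 3, 8, 4, 10, 9, 5, 2, 7, 1, 12, 6, 0, 11]
rank  pair      lcp
   1  s[13:],s[3:]  1  'a'
   2  s[3:],s[8:]  1  'a'
   3  s[8:],s[4:]  2  'ab'
   4  s[4:],s[10:]  1  'a'
   5  s[10:],s[9:]  0  ''
   6  s[9:],s[5:]  1  'b'
   7  s[5:],s[2:]  0  ''
   8  s[2:],s[7:]  2  'ca'
   9  s[7:],s[1:]  1  'c'
  10  s[1:],s[12:]  0  ''
  11  s[12:],s[6:]  1  'd'
  12  s[6:],s[0:]  2  'dc'
  13  s[0:],s[11:]  1  'd'

n(n+1)/2 = 14·15/2 = 105
Σ LCP = 0 + 1 + 1 + 2 + 1 + 0 + 1 + 0 + 2 + 1 + 0 + 1 + 2 + 1 = 13
distinct = 105 − 13 = 92

92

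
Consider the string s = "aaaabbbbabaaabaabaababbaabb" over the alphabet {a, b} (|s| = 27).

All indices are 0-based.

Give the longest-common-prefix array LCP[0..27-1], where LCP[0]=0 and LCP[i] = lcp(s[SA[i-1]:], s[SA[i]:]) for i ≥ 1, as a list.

sorted suffixes:
  #0 SA[0]=0  'aaaabbbbabaaabaabaababbaabb'
  #1 SA[1]=10  'aaabaabaababbaabb'
  #2 SA[2]=1  'aaabbbbabaaabaabaababbaabb'
  #3 SA[3]=11  'aabaabaababbaabb'
  #4 SA[4]=14  'aabaababbaabb'
  #5 SA[5]=17  'aababbaabb'
  #6 SA[6]=23  'aabb'
  #7 SA[7]=2  'aabbbbabaaabaabaababbaabb'
  #8 SA[8]=8  'abaaabaabaababbaabb'
  #9 SA[9]=12  'abaabaababbaabb'
  #10 SA[10]=15  'abaababbaabb'
  #11 SA[11]=18  'ababbaabb'
  #12 SA[12]=24  'abb'
  #13 SA[13]=20  'abbaabb'
  #14 SA[14]=3  'abbbbabaaabaabaababbaabb'
  #15 SA[15]=26  'b'
  #16 SA[16]=9  'baaabaabaababbaabb'
  #17 SA[17]=13  'baabaababbaabb'
  #18 SA[18]=16  'baababbaabb'
  #19 SA[19]=22  'baabb'
  #20 SA[20]=7  'babaaabaabaababbaabb'
  #21 SA[21]=19  'babbaabb'
  #22 SA[22]=25  'bb'
  #23 SA[23]=21  'bbaabb'
  #24 SA[24]=6  'bbabaaabaabaababbaabb'
  #25 SA[25]=5  'bbbabaaabaabaababbaabb'
  #26 SA[26]=4  'bbbbabaaabaabaababbaabb'

SA = [0, 10, 1, 11, 14, 17, 23, 2, 8, 12, 15, 18, 24, 20, 3, 26, 9, 13, 16, 22, 7, 19, 25, 21, 6, 5, 4]
[i] adj suffixes → lcp
  [1] 0/10 → 3 ('aaa')
  [2] 10/1 → 4 ('aaab')
  [3] 1/11 → 2 ('aa')
  [4] 11/14 → 7 ('aabaaba')
  [5] 14/17 → 4 ('aaba')
  [6] 17/23 → 3 ('aab')
  [7] 23/2 → 4 ('aabb')
  [8] 2/8 → 1 ('a')
  [9] 8/12 → 4 ('abaa')
  [10] 12/15 → 6 ('abaaba')
  [11] 15/18 → 3 ('aba')
  [12] 18/24 → 2 ('ab')
  [13] 24/20 → 3 ('abb')
  [14] 20/3 → 3 ('abb')
  [15] 3/26 → 0 ('')
  [16] 26/9 → 1 ('b')
  [17] 9/13 → 3 ('baa')
  [18] 13/16 → 5 ('baaba')
  [19] 16/22 → 4 ('baab')
  [20] 22/7 → 2 ('ba')
  [21] 7/19 → 3 ('bab')
  [22] 19/25 → 1 ('b')
  [23] 25/21 → 2 ('bb')
  [24] 21/6 → 3 ('bba')
  [25] 6/5 → 2 ('bb')
  [26] 5/4 → 3 ('bbb')

[0, 3, 4, 2, 7, 4, 3, 4, 1, 4, 6, 3, 2, 3, 3, 0, 1, 3, 5, 4, 2, 3, 1, 2, 3, 2, 3]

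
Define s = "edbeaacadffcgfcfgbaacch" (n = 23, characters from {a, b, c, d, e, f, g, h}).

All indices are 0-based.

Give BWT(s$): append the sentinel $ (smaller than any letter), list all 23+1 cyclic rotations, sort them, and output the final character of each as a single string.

rank  rotation                  last
    0  $edbeaacadffcgfcfgbaacch  h
    1  aacadffcgfcfgbaacch$edbe  e
    2  aacch$edbeaacadffcgfcfgb  b
    3  acadffcgfcfgbaacch$edbea  a
    4  acch$edbeaacadffcgfcfgba  a
    5  adffcgfcfgbaacch$edbeaac  c
    6  baacch$edbeaacadffcgfcfg  g
    7  beaacadffcgfcfgbaacch$ed  d
    8  cadffcgfcfgbaacch$edbeaa  a
    9  cch$edbeaacadffcgfcfgbaa  a
   10  cfgbaacch$edbeaacadffcgf  f
   11  cgfcfgbaacch$edbeaacadff  f
   12  ch$edbeaacadffcgfcfgbaac  c
   13  dbeaacadffcgfcfgbaacch$e  e
   14  dffcgfcfgbaacch$edbeaaca  a
   15  eaacadffcgfcfgbaacch$edb  b
   16  edbeaacadffcgfcfgbaacch$  $
   17  fcfgbaacch$edbeaacadffcg  g
   18  fcgfcfgbaacch$edbeaacadf  f
   19  ffcgfcfgbaacch$edbeaacad  d
   20  fgbaacch$edbeaacadffcgfc  c
   21  gbaacch$edbeaacadffcgfcf  f
   22  gfcfgbaacch$edbeaacadffc  c
   23  h$edbeaacadffcgfcfgbaacc  c

hebaacgdaaffceab$gfdcfcc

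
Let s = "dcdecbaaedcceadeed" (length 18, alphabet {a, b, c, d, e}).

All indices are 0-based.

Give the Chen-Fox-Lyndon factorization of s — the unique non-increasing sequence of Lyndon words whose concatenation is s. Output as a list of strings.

["d", "cde", "c", "b", "aaedcceadeed"]

emit factor 1: 'd' (i=0, period=1)
emit factor 2: 'cde' (i=1, period=3)
emit factor 3: 'c' (i=4, period=1)
emit factor 4: 'b' (i=5, period=1)
emit factor 5: 'aaedcceadeed' (i=6, period=12)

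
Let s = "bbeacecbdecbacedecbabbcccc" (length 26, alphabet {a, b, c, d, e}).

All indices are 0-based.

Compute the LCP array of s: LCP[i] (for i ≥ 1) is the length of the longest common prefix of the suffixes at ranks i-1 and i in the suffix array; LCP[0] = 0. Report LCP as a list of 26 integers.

rank→(start, suffix):
  0 → (19, 'abbcccc')
  1 → (3, 'acecbdecbacedecbabbcccc')
  2 → (12, 'acedecbabbcccc')
  3 → (18, 'babbcccc')
  4 → (11, 'bacedecbabbcccc')
  5 → (20, 'bbcccc')
  6 → (0, 'bbeacecbdecbacedecbabbcccc')
  7 → (21, 'bcccc')
  8 → (7, 'bdecbacedecbabbcccc')
  9 → (1, 'beacecbdecbacedecbabbcccc')
  10 → (25, 'c')
  11 → (17, 'cbabbcccc')
  12 → (10, 'cbacedecbabbcccc')
  13 → (6, 'cbdecbacedecbabbcccc')
  14 → (24, 'cc')
  15 → (23, 'ccc')
  16 → (22, 'cccc')
  17 → (4, 'cecbdecbacedecbabbcccc')
  18 → (13, 'cedecbabbcccc')
  19 → (15, 'decbabbcccc')
  20 → (8, 'decbacedecbabbcccc')
  21 → (2, 'eacecbdecbacedecbabbcccc')
  22 → (16, 'ecbabbcccc')
  23 → (9, 'ecbacedecbabbcccc')
  24 → (5, 'ecbdecbacedecbabbcccc')
  25 → (14, 'edecbabbcccc')

SA = [19, 3, 12, 18, 11, 20, 0, 21, 7, 1, 25, 17, 10, 6, 24, 23, 22, 4, 13, 15, 8, 2, 16, 9, 5, 14]
i: (SA[i-1],SA[i]) lcp shared
  1: (19,3) 1 'a'
  2: (3,12) 3 'ace'
  3: (12,18) 0 ''
  4: (18,11) 2 'ba'
  5: (11,20) 1 'b'
  6: (20,0) 2 'bb'
  7: (0,21) 1 'b'
  8: (21,7) 1 'b'
  9: (7,1) 1 'b'
  10: (1,25) 0 ''
  11: (25,17) 1 'c'
  12: (17,10) 3 'cba'
  13: (10,6) 2 'cb'
  14: (6,24) 1 'c'
  15: (24,23) 2 'cc'
  16: (23,22) 3 'ccc'
  17: (22,4) 1 'c'
  18: (4,13) 2 'ce'
  19: (13,15) 0 ''
  20: (15,8) 5 'decba'
  21: (8,2) 0 ''
  22: (2,16) 1 'e'
  23: (16,9) 4 'ecba'
  24: (9,5) 3 'ecb'
  25: (5,14) 1 'e'

[0, 1, 3, 0, 2, 1, 2, 1, 1, 1, 0, 1, 3, 2, 1, 2, 3, 1, 2, 0, 5, 0, 1, 4, 3, 1]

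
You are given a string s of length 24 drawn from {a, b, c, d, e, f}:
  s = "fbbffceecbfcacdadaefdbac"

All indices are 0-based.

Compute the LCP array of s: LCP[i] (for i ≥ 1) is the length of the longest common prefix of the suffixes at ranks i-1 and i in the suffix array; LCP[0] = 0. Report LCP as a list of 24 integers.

rank | idx | suffix
   0 |  22 | ac
   1 |  12 | acdadaefdbac
   2 |  15 | adaefdbac
   3 |  17 | aefdbac
   4 |  21 | bac
   5 |   1 | bbffceecbfcacdadaefdbac
   6 |   9 | bfcacdadaefdbac
   7 |   2 | bffceecbfcacdadaefdbac
   8 |  23 | c
   9 |  11 | cacdadaefdbac
  10 |   8 | cbfcacdadaefdbac
  11 |  13 | cdadaefdbac
  12 |   5 | ceecbfcacdadaefdbac
  13 |  14 | dadaefdbac
  14 |  16 | daefdbac
  15 |  20 | dbac
  16 |   7 | ecbfcacdadaefdbac
  17 |   6 | eecbfcacdadaefdbac
  18 |  18 | efdbac
  19 |   0 | fbbffceecbfcacdadaefdbac
  20 |  10 | fcacdadaefdbac
  21 |   4 | fceecbfcacdadaefdbac
  22 |  19 | fdbac
  23 |   3 | ffceecbfcacdadaefdbac

SA = [22, 12, 15, 17, 21, 1, 9, 2, 23, 11, 8, 13, 5, 14, 16, 20, 7, 6, 18, 0, 10, 4, 19, 3]
i: (SA[i-1],SA[i]) lcp shared
  1: (22,12) 2 'ac'
  2: (12,15) 1 'a'
  3: (15,17) 1 'a'
  4: (17,21) 0 ''
  5: (21,1) 1 'b'
  6: (1,9) 1 'b'
  7: (9,2) 2 'bf'
  8: (2,23) 0 ''
  9: (23,11) 1 'c'
  10: (11,8) 1 'c'
  11: (8,13) 1 'c'
  12: (13,5) 1 'c'
  13: (5,14) 0 ''
  14: (14,16) 2 'da'
  15: (16,20) 1 'd'
  16: (20,7) 0 ''
  17: (7,6) 1 'e'
  18: (6,18) 1 'e'
  19: (18,0) 0 ''
  20: (0,10) 1 'f'
  21: (10,4) 2 'fc'
  22: (4,19) 1 'f'
  23: (19,3) 1 'f'

[0, 2, 1, 1, 0, 1, 1, 2, 0, 1, 1, 1, 1, 0, 2, 1, 0, 1, 1, 0, 1, 2, 1, 1]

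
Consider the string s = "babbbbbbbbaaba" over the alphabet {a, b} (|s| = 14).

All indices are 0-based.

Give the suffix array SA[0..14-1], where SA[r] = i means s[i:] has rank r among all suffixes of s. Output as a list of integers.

rank→(start, suffix):
  0 → (13, 'a')
  1 → (10, 'aaba')
  2 → (11, 'aba')
  3 → (1, 'abbbbbbbbaaba')
  4 → (12, 'ba')
  5 → (9, 'baaba')
  6 → (0, 'babbbbbbbbaaba')
  7 → (8, 'bbaaba')
  8 → (7, 'bbbaaba')
  9 → (6, 'bbbbaaba')
  10 → (5, 'bbbbbaaba')
  11 → (4, 'bbbbbbaaba')
  12 → (3, 'bbbbbbbaaba')
  13 → (2, 'bbbbbbbbaaba')

[13, 10, 11, 1, 12, 9, 0, 8, 7, 6, 5, 4, 3, 2]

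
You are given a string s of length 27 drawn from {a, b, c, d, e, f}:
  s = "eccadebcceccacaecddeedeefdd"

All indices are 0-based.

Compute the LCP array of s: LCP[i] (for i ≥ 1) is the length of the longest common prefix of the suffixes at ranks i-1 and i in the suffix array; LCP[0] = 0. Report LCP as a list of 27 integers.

[0, 1, 1, 0, 0, 2, 2, 1, 3, 2, 1, 1, 0, 1, 2, 1, 2, 3, 0, 1, 4, 2, 1, 1, 2, 1, 0]

sorted suffixes:
  #0 SA[0]=12  'acaecddeedeefdd'
  #1 SA[1]=3  'adebcceccacaecddeedeefdd'
  #2 SA[2]=14  'aecddeedeefdd'
  #3 SA[3]=6  'bcceccacaecddeedeefdd'
  #4 SA[4]=11  'cacaecddeedeefdd'
  #5 SA[5]=2  'cadebcceccacaecddeedeefdd'
  #6 SA[6]=13  'caecddeedeefdd'
  #7 SA[7]=10  'ccacaecddeedeefdd'
  #8 SA[8]=1  'ccadebcceccacaecddeedeefdd'
  #9 SA[9]=7  'cceccacaecddeedeefdd'
  #10 SA[10]=16  'cddeedeefdd'
  #11 SA[11]=8  'ceccacaecddeedeefdd'
  #12 SA[12]=26  'd'
  #13 SA[13]=25  'dd'
  #14 SA[14]=17  'ddeedeefdd'
  #15 SA[15]=4  'debcceccacaecddeedeefdd'
  #16 SA[16]=18  'deedeefdd'
  #17 SA[17]=21  'deefdd'
  #18 SA[18]=5  'ebcceccacaecddeedeefdd'
  #19 SA[19]=9  'eccacaecddeedeefdd'
  #20 SA[20]=0  'eccadebcceccacaecddeedeefdd'
  #21 SA[21]=15  'ecddeedeefdd'
  #22 SA[22]=20  'edeefdd'
  #23 SA[23]=19  'eedeefdd'
  #24 SA[24]=22  'eefdd'
  #25 SA[25]=23  'efdd'
  #26 SA[26]=24  'fdd'

SA = [12, 3, 14, 6, 11, 2, 13, 10, 1, 7, 16, 8, 26, 25, 17, 4, 18, 21, 5, 9, 0, 15, 20, 19, 22, 23, 24]
i: (SA[i-1],SA[i]) lcp shared
  1: (12,3) 1 'a'
  2: (3,14) 1 'a'
  3: (14,6) 0 ''
  4: (6,11) 0 ''
  5: (11,2) 2 'ca'
  6: (2,13) 2 'ca'
  7: (13,10) 1 'c'
  8: (10,1) 3 'cca'
  9: (1,7) 2 'cc'
  10: (7,16) 1 'c'
  11: (16,8) 1 'c'
  12: (8,26) 0 ''
  13: (26,25) 1 'd'
  14: (25,17) 2 'dd'
  15: (17,4) 1 'd'
  16: (4,18) 2 'de'
  17: (18,21) 3 'dee'
  18: (21,5) 0 ''
  19: (5,9) 1 'e'
  20: (9,0) 4 'ecca'
  21: (0,15) 2 'ec'
  22: (15,20) 1 'e'
  23: (20,19) 1 'e'
  24: (19,22) 2 'ee'
  25: (22,23) 1 'e'
  26: (23,24) 0 ''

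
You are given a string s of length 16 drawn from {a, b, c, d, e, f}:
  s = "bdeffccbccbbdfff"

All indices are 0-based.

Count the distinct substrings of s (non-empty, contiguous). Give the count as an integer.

119

rank→(start, suffix):
  0 → (10, 'bbdfff')
  1 → (7, 'bccbbdfff')
  2 → (0, 'bdeffccbccbbdfff')
  3 → (11, 'bdfff')
  4 → (9, 'cbbdfff')
  5 → (6, 'cbccbbdfff')
  6 → (8, 'ccbbdfff')
  7 → (5, 'ccbccbbdfff')
  8 → (1, 'deffccbccbbdfff')
  9 → (12, 'dfff')
  10 → (2, 'effccbccbbdfff')
  11 → (15, 'f')
  12 → (4, 'fccbccbbdfff')
  13 → (14, 'ff')
  14 → (3, 'ffccbccbbdfff')
  15 → (13, 'fff')

SA = [10, 7, 0, 11, 9, 6, 8, 5, 1, 12, 2, 15, 4, 14, 3, 13]
i: (SA[i-1],SA[i]) lcp shared
  1: (10,7) 1 'b'
  2: (7,0) 1 'b'
  3: (0,11) 2 'bd'
  4: (11,9) 0 ''
  5: (9,6) 2 'cb'
  6: (6,8) 1 'c'
  7: (8,5) 3 'ccb'
  8: (5,1) 0 ''
  9: (1,12) 1 'd'
  10: (12,2) 0 ''
  11: (2,15) 0 ''
  12: (15,4) 1 'f'
  13: (4,14) 1 'f'
  14: (14,3) 2 'ff'
  15: (3,13) 2 'ff'

n(n+1)/2 = 16·17/2 = 136
Σ LCP = 0 + 1 + 1 + 2 + 0 + 2 + 1 + 3 + 0 + 1 + 0 + 0 + 1 + 1 + 2 + 2 = 17
distinct = 136 − 17 = 119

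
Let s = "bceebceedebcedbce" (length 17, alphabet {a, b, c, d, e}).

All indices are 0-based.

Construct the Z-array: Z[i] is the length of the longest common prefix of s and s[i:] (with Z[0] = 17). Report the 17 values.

[17, 0, 0, 0, 4, 0, 0, 0, 0, 0, 3, 0, 0, 0, 3, 0, 0]

Z[0]=17
i=1: i≥r, start 0; Z[1]=0
i=2: i≥r, start 0; Z[2]=0
i=3: i≥r, start 0; Z[3]=0
i=4: i≥r, start 0; Z[4]=4 scan→box=[4,8)
i=5: min(r-i=3, Z[1]=0)=0; Z[5]=0
i=6: min(r-i=2, Z[2]=0)=0; Z[6]=0
i=7: min(r-i=1, Z[3]=0)=0; Z[7]=0
i=8: i≥r, start 0; Z[8]=0
i=9: i≥r, start 0; Z[9]=0
i=10: i≥r, start 0; Z[10]=3 scan→box=[10,13)
i=11: min(r-i=2, Z[1]=0)=0; Z[11]=0
i=12: min(r-i=1, Z[2]=0)=0; Z[12]=0
i=13: i≥r, start 0; Z[13]=0
i=14: i≥r, start 0; Z[14]=3 scan→box=[14,17)
i=15: min(r-i=2, Z[1]=0)=0; Z[15]=0
i=16: min(r-i=1, Z[2]=0)=0; Z[16]=0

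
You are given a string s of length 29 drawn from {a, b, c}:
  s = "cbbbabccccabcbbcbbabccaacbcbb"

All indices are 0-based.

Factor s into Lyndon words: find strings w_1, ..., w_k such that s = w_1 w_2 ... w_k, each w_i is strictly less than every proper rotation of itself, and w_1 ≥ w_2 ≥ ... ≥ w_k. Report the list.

["c", "b", "b", "b", "abcccc", "abcbbcbbabcc", "aacbcbb"]

emit factor 1: 'c' (i=0, period=1)
emit factor 2: 'b' (i=1, period=1)
emit factor 3: 'b' (i=2, period=1)
emit factor 4: 'b' (i=3, period=1)
emit factor 5: 'abcccc' (i=4, period=6)
emit factor 6: 'abcbbcbbabcc' (i=10, period=12)
emit factor 7: 'aacbcbb' (i=22, period=7)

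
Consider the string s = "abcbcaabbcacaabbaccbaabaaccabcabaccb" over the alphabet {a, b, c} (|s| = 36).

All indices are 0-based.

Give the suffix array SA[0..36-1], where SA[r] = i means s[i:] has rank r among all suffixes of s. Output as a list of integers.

rank | idx | suffix
   0 |  20 | aabaaccabcabaccb
   1 |  12 | aabbaccbaabaaccabcabaccb
   2 |   5 | aabbcacaabbaccbaabaaccabcabaccb
   3 |  23 | aaccabcabaccb
   4 |  21 | abaaccabcabaccb
   5 |  30 | abaccb
   6 |  13 | abbaccbaabaaccabcabaccb
   7 |   6 | abbcacaabbaccbaabaaccabcabaccb
   8 |  27 | abcabaccb
   9 |   0 | abcbcaabbcacaabbaccbaabaaccabcabaccb
  10 |  10 | acaabbaccbaabaaccabcabaccb
  11 |  24 | accabcabaccb
  12 |  32 | accb
  13 |  16 | accbaabaaccabcabaccb
  14 |  35 | b
  15 |  19 | baabaaccabcabaccb
  16 |  22 | baaccabcabaccb
  17 |  31 | baccb
  18 |  15 | baccbaabaaccabcabaccb
  19 |  14 | bbaccbaabaaccabcabaccb
  20 |   7 | bbcacaabbaccbaabaaccabcabaccb
  21 |   3 | bcaabbcacaabbaccbaabaaccabcabaccb
  22 |  28 | bcabaccb
  23 |   8 | bcacaabbaccbaabaaccabcabaccb
  24 |   1 | bcbcaabbcacaabbaccbaabaaccabcabaccb
  25 |  11 | caabbaccbaabaaccabcabaccb
  26 |   4 | caabbcacaabbaccbaabaaccabcabaccb
  27 |  29 | cabaccb
  28 |  26 | cabcabaccb
  29 |   9 | cacaabbaccbaabaaccabcabaccb
  30 |  34 | cb
  31 |  18 | cbaabaaccabcabaccb
  32 |   2 | cbcaabbcacaabbaccbaabaaccabcabaccb
  33 |  25 | ccabcabaccb
  34 |  33 | ccb
  35 |  17 | ccbaabaaccabcabaccb

[20, 12, 5, 23, 21, 30, 13, 6, 27, 0, 10, 24, 32, 16, 35, 19, 22, 31, 15, 14, 7, 3, 28, 8, 1, 11, 4, 29, 26, 9, 34, 18, 2, 25, 33, 17]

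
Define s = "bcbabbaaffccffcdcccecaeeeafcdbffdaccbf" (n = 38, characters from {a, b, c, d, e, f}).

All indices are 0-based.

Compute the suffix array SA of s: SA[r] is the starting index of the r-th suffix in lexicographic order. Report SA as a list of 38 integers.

[6, 3, 33, 21, 25, 7, 5, 2, 4, 0, 36, 29, 20, 1, 35, 34, 16, 17, 10, 27, 14, 18, 11, 32, 28, 15, 24, 19, 23, 22, 37, 9, 26, 13, 31, 8, 12, 30]

rank→(start, suffix):
  0 → (6, 'aaffccffcdcccecaeeeafcdbffdaccbf')
  1 → (3, 'abbaaffccffcdcccecaeeeafcdbffdaccbf')
  2 → (33, 'accbf')
  3 → (21, 'aeeeafcdbffdaccbf')
  4 → (25, 'afcdbffdaccbf')
  5 → (7, 'affccffcdcccecaeeeafcdbffdaccbf')
  6 → (5, 'baaffccffcdcccecaeeeafcdbffdaccbf')
  7 → (2, 'babbaaffccffcdcccecaeeeafcdbffdaccbf')
  8 → (4, 'bbaaffccffcdcccecaeeeafcdbffdaccbf')
  9 → (0, 'bcbabbaaffccffcdcccecaeeeafcdbffdaccbf')
  10 → (36, 'bf')
  11 → (29, 'bffdaccbf')
  12 → (20, 'caeeeafcdbffdaccbf')
  13 → (1, 'cbabbaaffccffcdcccecaeeeafcdbffdaccbf')
  14 → (35, 'cbf')
  15 → (34, 'ccbf')
  16 → (16, 'cccecaeeeafcdbffdaccbf')
  17 → (17, 'ccecaeeeafcdbffdaccbf')
  18 → (10, 'ccffcdcccecaeeeafcdbffdaccbf')
  19 → (27, 'cdbffdaccbf')
  20 → (14, 'cdcccecaeeeafcdbffdaccbf')
  21 → (18, 'cecaeeeafcdbffdaccbf')
  22 → (11, 'cffcdcccecaeeeafcdbffdaccbf')
  23 → (32, 'daccbf')
  24 → (28, 'dbffdaccbf')
  25 → (15, 'dcccecaeeeafcdbffdaccbf')
  26 → (24, 'eafcdbffdaccbf')
  27 → (19, 'ecaeeeafcdbffdaccbf')
  28 → (23, 'eeafcdbffdaccbf')
  29 → (22, 'eeeafcdbffdaccbf')
  30 → (37, 'f')
  31 → (9, 'fccffcdcccecaeeeafcdbffdaccbf')
  32 → (26, 'fcdbffdaccbf')
  33 → (13, 'fcdcccecaeeeafcdbffdaccbf')
  34 → (31, 'fdaccbf')
  35 → (8, 'ffccffcdcccecaeeeafcdbffdaccbf')
  36 → (12, 'ffcdcccecaeeeafcdbffdaccbf')
  37 → (30, 'ffdaccbf')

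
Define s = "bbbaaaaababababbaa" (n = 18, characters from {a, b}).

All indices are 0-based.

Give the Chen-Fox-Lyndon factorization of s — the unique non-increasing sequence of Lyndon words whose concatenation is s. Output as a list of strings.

["b", "b", "b", "aaaaababababb", "a", "a"]

emit factor 1: 'b' (i=0, period=1)
emit factor 2: 'b' (i=1, period=1)
emit factor 3: 'b' (i=2, period=1)
emit factor 4: 'aaaaababababb' (i=3, period=13)
emit factor 5: 'a' (i=16, period=1)
emit factor 6: 'a' (i=17, period=1)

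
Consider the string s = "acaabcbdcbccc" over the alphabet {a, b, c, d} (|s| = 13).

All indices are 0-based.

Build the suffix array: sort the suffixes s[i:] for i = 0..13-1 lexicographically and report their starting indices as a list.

rank | idx | suffix
   0 |   2 | aabcbdcbccc
   1 |   3 | abcbdcbccc
   2 |   0 | acaabcbdcbccc
   3 |   4 | bcbdcbccc
   4 |   9 | bccc
   5 |   6 | bdcbccc
   6 |  12 | c
   7 |   1 | caabcbdcbccc
   8 |   8 | cbccc
   9 |   5 | cbdcbccc
  10 |  11 | cc
  11 |  10 | ccc
  12 |   7 | dcbccc

[2, 3, 0, 4, 9, 6, 12, 1, 8, 5, 11, 10, 7]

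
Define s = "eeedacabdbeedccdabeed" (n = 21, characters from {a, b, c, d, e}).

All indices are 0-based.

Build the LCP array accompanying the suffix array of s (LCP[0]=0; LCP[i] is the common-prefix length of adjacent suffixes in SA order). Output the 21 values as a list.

[0, 2, 1, 0, 1, 4, 0, 1, 1, 0, 1, 2, 1, 1, 0, 2, 2, 1, 3, 3, 2]

rank | idx | suffix
   0 |   6 | abdbeedccdabeed
   1 |  16 | abeed
   2 |   4 | acabdbeedccdabeed
   3 |   7 | bdbeedccdabeed
   4 |  17 | beed
   5 |   9 | beedccdabeed
   6 |   5 | cabdbeedccdabeed
   7 |  13 | ccdabeed
   8 |  14 | cdabeed
   9 |  20 | d
  10 |  15 | dabeed
  11 |   3 | dacabdbeedccdabeed
  12 |   8 | dbeedccdabeed
  13 |  12 | dccdabeed
  14 |  19 | ed
  15 |   2 | edacabdbeedccdabeed
  16 |  11 | edccdabeed
  17 |  18 | eed
  18 |   1 | eedacabdbeedccdabeed
  19 |  10 | eedccdabeed
  20 |   0 | eeedacabdbeedccdabeed

SA = [6, 16, 4, 7, 17, 9, 5, 13, 14, 20, 15, 3, 8, 12, 19, 2, 11, 18, 1, 10, 0]
[i] adj suffixes → lcp
  [1] 6/16 → 2 ('ab')
  [2] 16/4 → 1 ('a')
  [3] 4/7 → 0 ('')
  [4] 7/17 → 1 ('b')
  [5] 17/9 → 4 ('beed')
  [6] 9/5 → 0 ('')
  [7] 5/13 → 1 ('c')
  [8] 13/14 → 1 ('c')
  [9] 14/20 → 0 ('')
  [10] 20/15 → 1 ('d')
  [11] 15/3 → 2 ('da')
  [12] 3/8 → 1 ('d')
  [13] 8/12 → 1 ('d')
  [14] 12/19 → 0 ('')
  [15] 19/2 → 2 ('ed')
  [16] 2/11 → 2 ('ed')
  [17] 11/18 → 1 ('e')
  [18] 18/1 → 3 ('eed')
  [19] 1/10 → 3 ('eed')
  [20] 10/0 → 2 ('ee')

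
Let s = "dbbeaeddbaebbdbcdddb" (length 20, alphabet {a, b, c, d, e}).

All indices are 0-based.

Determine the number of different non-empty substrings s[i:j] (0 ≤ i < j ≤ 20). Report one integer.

187

rank | idx | suffix
   0 |   9 | aebbdbcdddb
   1 |   4 | aeddbaebbdbcdddb
   2 |  19 | b
   3 |   8 | baebbdbcdddb
   4 |  11 | bbdbcdddb
   5 |   1 | bbeaeddbaebbdbcdddb
   6 |  14 | bcdddb
   7 |  12 | bdbcdddb
   8 |   2 | beaeddbaebbdbcdddb
   9 |  15 | cdddb
  10 |  18 | db
  11 |   7 | dbaebbdbcdddb
  12 |   0 | dbbeaeddbaebbdbcdddb
  13 |  13 | dbcdddb
  14 |  17 | ddb
  15 |   6 | ddbaebbdbcdddb
  16 |  16 | dddb
  17 |   3 | eaeddbaebbdbcdddb
  18 |  10 | ebbdbcdddb
  19 |   5 | eddbaebbdbcdddb

SA = [9, 4, 19, 8, 11, 1, 14, 12, 2, 15, 18, 7, 0, 13, 17, 6, 16, 3, 10, 5]
rank  pair      lcp
   1  s[9:],s[4:]  2  'ae'
   2  s[4:],s[19:]  0  ''
   3  s[19:],s[8:]  1  'b'
   4  s[8:],s[11:]  1  'b'
   5  s[11:],s[1:]  2  'bb'
   6  s[1:],s[14:]  1  'b'
   7  s[14:],s[12:]  1  'b'
   8  s[12:],s[2:]  1  'b'
   9  s[2:],s[15:]  0  ''
  10  s[15:],s[18:]  0  ''
  11  s[18:],s[7:]  2  'db'
  12  s[7:],s[0:]  2  'db'
  13  s[0:],s[13:]  2  'db'
  14  s[13:],s[17:]  1  'd'
  15  s[17:],s[6:]  3  'ddb'
  16  s[6:],s[16:]  2  'dd'
  17  s[16:],s[3:]  0  ''
  18  s[3:],s[10:]  1  'e'
  19  s[10:],s[5:]  1  'e'

n(n+1)/2 = 20·21/2 = 210
Σ LCP = 0 + 2 + 0 + 1 + 1 + 2 + 1 + 1 + 1 + 0 + 0 + 2 + 2 + 2 + 1 + 3 + 2 + 0 + 1 + 1 = 23
distinct = 210 − 23 = 187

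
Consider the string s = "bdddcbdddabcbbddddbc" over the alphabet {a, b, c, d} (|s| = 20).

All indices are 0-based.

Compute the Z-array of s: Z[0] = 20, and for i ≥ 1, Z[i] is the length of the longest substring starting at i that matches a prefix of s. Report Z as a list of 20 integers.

[20, 0, 0, 0, 0, 4, 0, 0, 0, 0, 1, 0, 1, 4, 0, 0, 0, 0, 1, 0]

Z[0]=20
i=1: outside box; Z[1]=0
i=2: outside box; Z[2]=0
i=3: outside box; Z[3]=0
i=4: outside box; Z[4]=0
i=5: outside box; Z[5]=4 scan→box=[5,9)
i=6: min(r-i=3, Z[1]=0)=0; Z[6]=0
i=7: min(r-i=2, Z[2]=0)=0; Z[7]=0
i=8: min(r-i=1, Z[3]=0)=0; Z[8]=0
i=9: outside box; Z[9]=0
i=10: outside box; Z[10]=1 scan→box=[10,11)
i=11: outside box; Z[11]=0
i=12: outside box; Z[12]=1 scan→box=[12,13)
i=13: outside box; Z[13]=4 scan→box=[13,17)
i=14: min(r-i=3, Z[1]=0)=0; Z[14]=0
i=15: min(r-i=2, Z[2]=0)=0; Z[15]=0
i=16: min(r-i=1, Z[3]=0)=0; Z[16]=0
i=17: outside box; Z[17]=0
i=18: outside box; Z[18]=1 scan→box=[18,19)
i=19: outside box; Z[19]=0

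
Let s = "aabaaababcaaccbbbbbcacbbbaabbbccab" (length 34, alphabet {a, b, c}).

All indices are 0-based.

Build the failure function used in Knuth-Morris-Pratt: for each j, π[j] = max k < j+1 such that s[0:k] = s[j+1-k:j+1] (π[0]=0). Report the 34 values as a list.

[0, 1, 0, 1, 2, 2, 3, 4, 0, 0, 1, 2, 0, 0, 0, 0, 0, 0, 0, 0, 1, 0, 0, 0, 0, 1, 2, 3, 0, 0, 0, 0, 1, 0]

π[0] = 0
j=1 s[j]='a': π[1]=1 (border 'a')
j=2 s[j]='b': k: 1→0; π[2]=0 (border '')
j=3 s[j]='a': π[3]=1 (border 'a')
j=4 s[j]='a': π[4]=2 (border 'aa')
j=5 s[j]='a': k: 2→1; π[5]=2 (border 'aa')
j=6 s[j]='b': π[6]=3 (border 'aab')
j=7 s[j]='a': π[7]=4 (border 'aaba')
j=8 s[j]='b': k: 4→1→0; π[8]=0 (border '')
j=9 s[j]='c': π[9]=0 (border '')
j=10 s[j]='a': π[10]=1 (border 'a')
j=11 s[j]='a': π[11]=2 (border 'aa')
j=12 s[j]='c': k: 2→1→0; π[12]=0 (border '')
j=13 s[j]='c': π[13]=0 (border '')
j=14 s[j]='b': π[14]=0 (border '')
j=15 s[j]='b': π[15]=0 (border '')
j=16 s[j]='b': π[16]=0 (border '')
j=17 s[j]='b': π[17]=0 (border '')
j=18 s[j]='b': π[18]=0 (border '')
j=19 s[j]='c': π[19]=0 (border '')
j=20 s[j]='a': π[20]=1 (border 'a')
j=21 s[j]='c': k: 1→0; π[21]=0 (border '')
j=22 s[j]='b': π[22]=0 (border '')
j=23 s[j]='b': π[23]=0 (border '')
j=24 s[j]='b': π[24]=0 (border '')
j=25 s[j]='a': π[25]=1 (border 'a')
j=26 s[j]='a': π[26]=2 (border 'aa')
j=27 s[j]='b': π[27]=3 (border 'aab')
j=28 s[j]='b': k: 3→0; π[28]=0 (border '')
j=29 s[j]='b': π[29]=0 (border '')
j=30 s[j]='c': π[30]=0 (border '')
j=31 s[j]='c': π[31]=0 (border '')
j=32 s[j]='a': π[32]=1 (border 'a')
j=33 s[j]='b': k: 1→0; π[33]=0 (border '')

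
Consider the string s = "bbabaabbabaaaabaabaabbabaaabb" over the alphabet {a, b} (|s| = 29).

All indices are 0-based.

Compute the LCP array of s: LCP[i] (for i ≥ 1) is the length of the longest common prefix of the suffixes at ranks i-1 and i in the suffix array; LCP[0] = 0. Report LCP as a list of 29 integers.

[0, 3, 4, 2, 6, 3, 4, 9, 1, 5, 4, 5, 11, 2, 3, 8, 0, 1, 4, 3, 4, 10, 2, 6, 5, 1, 2, 7, 6]

rank→(start, suffix):
  0 → (10, 'aaaabaabaabbabaaabb')
  1 → (11, 'aaabaabaabbabaaabb')
  2 → (24, 'aaabb')
  3 → (12, 'aabaabaabbabaaabb')
  4 → (15, 'aabaabbabaaabb')
  5 → (25, 'aabb')
  6 → (4, 'aabbabaaaabaabaabbabaaabb')
  7 → (18, 'aabbabaaabb')
  8 → (8, 'abaaaabaabaabbabaaabb')
  9 → (22, 'abaaabb')
  10 → (13, 'abaabaabbabaaabb')
  11 → (2, 'abaabbabaaaabaabaabbabaaabb')
  12 → (16, 'abaabbabaaabb')
  13 → (26, 'abb')
  14 → (5, 'abbabaaaabaabaabbabaaabb')
  15 → (19, 'abbabaaabb')
  16 → (28, 'b')
  17 → (9, 'baaaabaabaabbabaaabb')
  18 → (23, 'baaabb')
  19 → (14, 'baabaabbabaaabb')
  20 → (3, 'baabbabaaaabaabaabbabaaabb')
  21 → (17, 'baabbabaaabb')
  22 → (7, 'babaaaabaabaabbabaaabb')
  23 → (21, 'babaaabb')
  24 → (1, 'babaabbabaaaabaabaabbabaaabb')
  25 → (27, 'bb')
  26 → (6, 'bbabaaaabaabaabbabaaabb')
  27 → (20, 'bbabaaabb')
  28 → (0, 'bbabaabbabaaaabaabaabbabaaabb')

SA = [10, 11, 24, 12, 15, 25, 4, 18, 8, 22, 13, 2, 16, 26, 5, 19, 28, 9, 23, 14, 3, 17, 7, 21, 1, 27, 6, 20, 0]
rank  pair      lcp
   1  s[10:],s[11:]  3  'aaa'
   2  s[11:],s[24:]  4  'aaab'
   3  s[24:],s[12:]  2  'aa'
   4  s[12:],s[15:]  6  'aabaab'
   5  s[15:],s[25:]  3  'aab'
   6  s[25:],s[4:]  4  'aabb'
   7  s[4:],s[18:]  9  'aabbabaaa'
   8  s[18:],s[8:]  1  'a'
   9  s[8:],s[22:]  5  'abaaa'
  10  s[22:],s[13:]  4  'abaa'
  11  s[13:],s[2:]  5  'abaab'
  12  s[2:],s[16:]  11  'abaabbabaaa'
  13  s[16:],s[26:]  2  'ab'
  14  s[26:],s[5:]  3  'abb'
  15  s[5:],s[19:]  8  'abbabaaa'
  16  s[19:],s[28:]  0  ''
  17  s[28:],s[9:]  1  'b'
  18  s[9:],s[23:]  4  'baaa'
  19  s[23:],s[14:]  3  'baa'
  20  s[14:],s[3:]  4  'baab'
  21  s[3:],s[17:]  10  'baabbabaaa'
  22  s[17:],s[7:]  2  'ba'
  23  s[7:],s[21:]  6  'babaaa'
  24  s[21:],s[1:]  5  'babaa'
  25  s[1:],s[27:]  1  'b'
  26  s[27:],s[6:]  2  'bb'
  27  s[6:],s[20:]  7  'bbabaaa'
  28  s[20:],s[0:]  6  'bbabaa'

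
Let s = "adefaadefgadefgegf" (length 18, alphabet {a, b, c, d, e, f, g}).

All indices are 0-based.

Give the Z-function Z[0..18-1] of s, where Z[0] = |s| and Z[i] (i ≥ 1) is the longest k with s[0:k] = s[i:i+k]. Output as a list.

[18, 0, 0, 0, 1, 4, 0, 0, 0, 0, 4, 0, 0, 0, 0, 0, 0, 0]

Z[0]=18
i=1: outside box; Z[1]=0
i=2: outside box; Z[2]=0
i=3: outside box; Z[3]=0
i=4: outside box; Z[4]=1 grow→box=[4,5)
i=5: outside box; Z[5]=4 grow→box=[5,9)
i=6: min(r-i=3, Z[1]=0)=0; Z[6]=0
i=7: min(r-i=2, Z[2]=0)=0; Z[7]=0
i=8: min(r-i=1, Z[3]=0)=0; Z[8]=0
i=9: outside box; Z[9]=0
i=10: outside box; Z[10]=4 grow→box=[10,14)
i=11: min(r-i=3, Z[1]=0)=0; Z[11]=0
i=12: min(r-i=2, Z[2]=0)=0; Z[12]=0
i=13: min(r-i=1, Z[3]=0)=0; Z[13]=0
i=14: outside box; Z[14]=0
i=15: outside box; Z[15]=0
i=16: outside box; Z[16]=0
i=17: outside box; Z[17]=0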